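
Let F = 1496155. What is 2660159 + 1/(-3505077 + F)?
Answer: 5344051938597/2008922 ≈ 2.6602e+6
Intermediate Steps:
2660159 + 1/(-3505077 + F) = 2660159 + 1/(-3505077 + 1496155) = 2660159 + 1/(-2008922) = 2660159 - 1/2008922 = 5344051938597/2008922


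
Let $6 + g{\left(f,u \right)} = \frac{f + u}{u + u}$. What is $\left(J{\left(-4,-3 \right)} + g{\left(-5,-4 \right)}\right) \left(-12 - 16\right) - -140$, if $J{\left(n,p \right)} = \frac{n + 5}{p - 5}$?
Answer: $280$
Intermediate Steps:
$J{\left(n,p \right)} = \frac{5 + n}{-5 + p}$
$g{\left(f,u \right)} = -6 + \frac{f + u}{2 u}$ ($g{\left(f,u \right)} = -6 + \frac{f + u}{u + u} = -6 + \frac{f + u}{2 u}$)
$\left(J{\left(-4,-3 \right)} + g{\left(-5,-4 \right)}\right) \left(-12 - 16\right) - -140 = \left(\frac{5 - 4}{-5 - 3} + \frac{-5 - -44}{2 \left(-4\right)}\right) \left(-12 - 16\right) - -140 = \left(\frac{1}{-8} \cdot 1 + \frac{1}{2} \left(- \frac{1}{4}\right) \left(-5 + 44\right)\right) \left(-28\right) + 140 = \left(\left(- \frac{1}{8}\right) 1 + \frac{1}{2} \left(- \frac{1}{4}\right) 39\right) \left(-28\right) + 140 = \left(- \frac{1}{8} - \frac{39}{8}\right) \left(-28\right) + 140 = \left(-5\right) \left(-28\right) + 140 = 140 + 140 = 280$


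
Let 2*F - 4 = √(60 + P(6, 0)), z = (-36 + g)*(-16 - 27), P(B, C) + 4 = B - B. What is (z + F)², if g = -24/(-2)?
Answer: (1034 + √14)² ≈ 1.0769e+6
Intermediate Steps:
P(B, C) = -4 (P(B, C) = -4 + (B - B) = -4 + 0 = -4)
g = 12 (g = -24*(-½) = 12)
z = 1032 (z = (-36 + 12)*(-16 - 27) = -24*(-43) = 1032)
F = 2 + √14 (F = 2 + √(60 - 4)/2 = 2 + √56/2 = 2 + (2*√14)/2 = 2 + √14 ≈ 5.7417)
(z + F)² = (1032 + (2 + √14))² = (1034 + √14)²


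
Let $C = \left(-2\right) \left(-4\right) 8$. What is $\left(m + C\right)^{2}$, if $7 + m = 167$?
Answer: $50176$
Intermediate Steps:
$m = 160$ ($m = -7 + 167 = 160$)
$C = 64$ ($C = 8 \cdot 8 = 64$)
$\left(m + C\right)^{2} = \left(160 + 64\right)^{2} = 224^{2} = 50176$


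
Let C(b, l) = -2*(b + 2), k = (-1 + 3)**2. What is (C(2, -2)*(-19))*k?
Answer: 608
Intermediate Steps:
k = 4 (k = 2**2 = 4)
C(b, l) = -4 - 2*b (C(b, l) = -2*(2 + b) = -4 - 2*b)
(C(2, -2)*(-19))*k = ((-4 - 2*2)*(-19))*4 = ((-4 - 4)*(-19))*4 = -8*(-19)*4 = 152*4 = 608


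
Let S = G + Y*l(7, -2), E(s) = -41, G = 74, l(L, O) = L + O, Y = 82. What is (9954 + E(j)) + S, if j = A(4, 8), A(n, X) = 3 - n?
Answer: 10397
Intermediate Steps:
j = -1 (j = 3 - 1*4 = 3 - 4 = -1)
S = 484 (S = 74 + 82*(7 - 2) = 74 + 82*5 = 74 + 410 = 484)
(9954 + E(j)) + S = (9954 - 41) + 484 = 9913 + 484 = 10397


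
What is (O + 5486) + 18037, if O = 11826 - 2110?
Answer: 33239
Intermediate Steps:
O = 9716
(O + 5486) + 18037 = (9716 + 5486) + 18037 = 15202 + 18037 = 33239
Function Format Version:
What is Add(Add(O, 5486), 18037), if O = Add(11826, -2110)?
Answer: 33239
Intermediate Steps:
O = 9716
Add(Add(O, 5486), 18037) = Add(Add(9716, 5486), 18037) = Add(15202, 18037) = 33239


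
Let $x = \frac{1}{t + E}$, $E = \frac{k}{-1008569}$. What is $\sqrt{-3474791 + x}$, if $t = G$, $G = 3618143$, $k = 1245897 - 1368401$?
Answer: $\frac{4 i \sqrt{2891954262052232226242874473277}}{3649146989871} \approx 1864.1 i$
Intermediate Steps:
$k = -122504$ ($k = 1245897 - 1368401 = -122504$)
$t = 3618143$
$E = \frac{122504}{1008569}$ ($E = - \frac{122504}{-1008569} = \left(-122504\right) \left(- \frac{1}{1008569}\right) = \frac{122504}{1008569} \approx 0.12146$)
$x = \frac{1008569}{3649146989871}$ ($x = \frac{1}{3618143 + \frac{122504}{1008569}} = \frac{1}{\frac{3649146989871}{1008569}} = \frac{1008569}{3649146989871} \approx 2.7638 \cdot 10^{-7}$)
$\sqrt{-3474791 + x} = \sqrt{-3474791 + \frac{1008569}{3649146989871}} = \sqrt{- \frac{12680023118079833392}{3649146989871}} = \frac{4 i \sqrt{2891954262052232226242874473277}}{3649146989871}$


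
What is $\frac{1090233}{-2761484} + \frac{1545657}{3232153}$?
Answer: $\frac{744507213339}{8925538795052} \approx 0.083413$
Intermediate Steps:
$\frac{1090233}{-2761484} + \frac{1545657}{3232153} = 1090233 \left(- \frac{1}{2761484}\right) + 1545657 \cdot \frac{1}{3232153} = - \frac{1090233}{2761484} + \frac{1545657}{3232153} = \frac{744507213339}{8925538795052}$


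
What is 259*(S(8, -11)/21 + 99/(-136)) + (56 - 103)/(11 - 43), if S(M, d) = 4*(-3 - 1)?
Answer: -627343/1632 ≈ -384.40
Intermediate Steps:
S(M, d) = -16 (S(M, d) = 4*(-4) = -16)
259*(S(8, -11)/21 + 99/(-136)) + (56 - 103)/(11 - 43) = 259*(-16/21 + 99/(-136)) + (56 - 103)/(11 - 43) = 259*(-16*1/21 + 99*(-1/136)) - 47/(-32) = 259*(-16/21 - 99/136) - 47*(-1/32) = 259*(-4255/2856) + 47/32 = -157435/408 + 47/32 = -627343/1632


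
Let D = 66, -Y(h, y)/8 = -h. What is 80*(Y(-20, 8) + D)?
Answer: -7520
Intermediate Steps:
Y(h, y) = 8*h (Y(h, y) = -(-8)*h = 8*h)
80*(Y(-20, 8) + D) = 80*(8*(-20) + 66) = 80*(-160 + 66) = 80*(-94) = -7520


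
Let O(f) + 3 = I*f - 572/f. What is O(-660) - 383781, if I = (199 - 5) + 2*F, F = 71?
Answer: -9083147/15 ≈ -6.0554e+5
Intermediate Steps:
I = 336 (I = (199 - 5) + 2*71 = 194 + 142 = 336)
O(f) = -3 - 572/f + 336*f (O(f) = -3 + (336*f - 572/f) = -3 + (-572/f + 336*f) = -3 - 572/f + 336*f)
O(-660) - 383781 = (-3 - 572/(-660) + 336*(-660)) - 383781 = (-3 - 572*(-1/660) - 221760) - 383781 = (-3 + 13/15 - 221760) - 383781 = -3326432/15 - 383781 = -9083147/15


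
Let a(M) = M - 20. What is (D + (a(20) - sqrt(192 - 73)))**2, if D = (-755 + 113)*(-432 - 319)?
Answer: (482142 - sqrt(119))**2 ≈ 2.3245e+11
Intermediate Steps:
a(M) = -20 + M
D = 482142 (D = -642*(-751) = 482142)
(D + (a(20) - sqrt(192 - 73)))**2 = (482142 + ((-20 + 20) - sqrt(192 - 73)))**2 = (482142 + (0 - sqrt(119)))**2 = (482142 - sqrt(119))**2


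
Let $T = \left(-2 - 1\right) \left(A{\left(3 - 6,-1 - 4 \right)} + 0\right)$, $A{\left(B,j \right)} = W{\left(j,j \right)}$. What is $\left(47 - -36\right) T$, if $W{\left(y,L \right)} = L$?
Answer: $1245$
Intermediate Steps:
$A{\left(B,j \right)} = j$
$T = 15$ ($T = \left(-2 - 1\right) \left(\left(-1 - 4\right) + 0\right) = \left(-2 - 1\right) \left(-5 + 0\right) = \left(-3\right) \left(-5\right) = 15$)
$\left(47 - -36\right) T = \left(47 - -36\right) 15 = \left(47 + 36\right) 15 = 83 \cdot 15 = 1245$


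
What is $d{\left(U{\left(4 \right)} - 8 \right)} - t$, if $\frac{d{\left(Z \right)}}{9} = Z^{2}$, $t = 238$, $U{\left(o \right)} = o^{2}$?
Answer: $338$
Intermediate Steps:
$d{\left(Z \right)} = 9 Z^{2}$
$d{\left(U{\left(4 \right)} - 8 \right)} - t = 9 \left(4^{2} - 8\right)^{2} - 238 = 9 \left(16 - 8\right)^{2} - 238 = 9 \cdot 8^{2} - 238 = 9 \cdot 64 - 238 = 576 - 238 = 338$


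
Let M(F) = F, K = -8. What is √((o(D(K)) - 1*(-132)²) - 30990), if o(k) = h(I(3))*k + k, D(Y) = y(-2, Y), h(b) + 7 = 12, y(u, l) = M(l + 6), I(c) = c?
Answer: I*√48426 ≈ 220.06*I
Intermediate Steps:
y(u, l) = 6 + l (y(u, l) = l + 6 = 6 + l)
h(b) = 5 (h(b) = -7 + 12 = 5)
D(Y) = 6 + Y
o(k) = 6*k (o(k) = 5*k + k = 6*k)
√((o(D(K)) - 1*(-132)²) - 30990) = √((6*(6 - 8) - 1*(-132)²) - 30990) = √((6*(-2) - 1*17424) - 30990) = √((-12 - 17424) - 30990) = √(-17436 - 30990) = √(-48426) = I*√48426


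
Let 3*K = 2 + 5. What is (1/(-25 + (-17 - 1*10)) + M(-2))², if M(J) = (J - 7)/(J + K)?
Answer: 1974025/2704 ≈ 730.04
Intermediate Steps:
K = 7/3 (K = (2 + 5)/3 = (⅓)*7 = 7/3 ≈ 2.3333)
M(J) = (-7 + J)/(7/3 + J) (M(J) = (J - 7)/(J + 7/3) = (-7 + J)/(7/3 + J))
(1/(-25 + (-17 - 1*10)) + M(-2))² = (1/(-25 + (-17 - 1*10)) + 3*(-7 - 2)/(7 + 3*(-2)))² = (1/(-25 + (-17 - 10)) + 3*(-9)/(7 - 6))² = (1/(-25 - 27) + 3*(-9)/1)² = (1/(-52) + 3*1*(-9))² = (-1/52 - 27)² = (-1405/52)² = 1974025/2704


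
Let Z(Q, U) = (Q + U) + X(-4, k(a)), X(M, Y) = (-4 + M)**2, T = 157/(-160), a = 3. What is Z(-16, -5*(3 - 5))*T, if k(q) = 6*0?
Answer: -4553/80 ≈ -56.912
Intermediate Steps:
k(q) = 0
T = -157/160 (T = 157*(-1/160) = -157/160 ≈ -0.98125)
Z(Q, U) = 64 + Q + U (Z(Q, U) = (Q + U) + (-4 - 4)**2 = (Q + U) + (-8)**2 = (Q + U) + 64 = 64 + Q + U)
Z(-16, -5*(3 - 5))*T = (64 - 16 - 5*(3 - 5))*(-157/160) = (64 - 16 - 5*(-2))*(-157/160) = (64 - 16 + 10)*(-157/160) = 58*(-157/160) = -4553/80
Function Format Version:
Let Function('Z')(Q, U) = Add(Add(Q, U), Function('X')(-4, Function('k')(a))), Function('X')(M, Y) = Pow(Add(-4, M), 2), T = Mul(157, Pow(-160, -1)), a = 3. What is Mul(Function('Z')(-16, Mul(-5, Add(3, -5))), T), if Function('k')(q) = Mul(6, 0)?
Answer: Rational(-4553, 80) ≈ -56.912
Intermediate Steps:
Function('k')(q) = 0
T = Rational(-157, 160) (T = Mul(157, Rational(-1, 160)) = Rational(-157, 160) ≈ -0.98125)
Function('Z')(Q, U) = Add(64, Q, U) (Function('Z')(Q, U) = Add(Add(Q, U), Pow(Add(-4, -4), 2)) = Add(Add(Q, U), Pow(-8, 2)) = Add(Add(Q, U), 64) = Add(64, Q, U))
Mul(Function('Z')(-16, Mul(-5, Add(3, -5))), T) = Mul(Add(64, -16, Mul(-5, Add(3, -5))), Rational(-157, 160)) = Mul(Add(64, -16, Mul(-5, -2)), Rational(-157, 160)) = Mul(Add(64, -16, 10), Rational(-157, 160)) = Mul(58, Rational(-157, 160)) = Rational(-4553, 80)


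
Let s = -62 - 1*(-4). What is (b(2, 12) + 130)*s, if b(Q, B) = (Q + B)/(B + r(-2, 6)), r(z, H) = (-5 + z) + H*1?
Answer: -83752/11 ≈ -7613.8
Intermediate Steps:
s = -58 (s = -62 + 4 = -58)
r(z, H) = -5 + H + z (r(z, H) = (-5 + z) + H = -5 + H + z)
b(Q, B) = (B + Q)/(-1 + B) (b(Q, B) = (Q + B)/(B + (-5 + 6 - 2)) = (B + Q)/(B - 1) = (B + Q)/(-1 + B))
(b(2, 12) + 130)*s = ((12 + 2)/(-1 + 12) + 130)*(-58) = (14/11 + 130)*(-58) = (1444/11)*(-58) = -83752/11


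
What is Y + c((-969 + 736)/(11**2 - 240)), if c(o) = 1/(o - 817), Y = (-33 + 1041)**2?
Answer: 98548047241/96990 ≈ 1.0161e+6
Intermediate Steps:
Y = 1016064 (Y = 1008**2 = 1016064)
c(o) = 1/(-817 + o)
Y + c((-969 + 736)/(11**2 - 240)) = 1016064 + 1/(-817 + (-969 + 736)/(11**2 - 240)) = 1016064 + 1/(-817 - 233/(121 - 240)) = 1016064 + 1/(-817 - 233/(-119)) = 1016064 + 1/(-817 - 233*(-1/119)) = 1016064 + 1/(-817 + 233/119) = 1016064 + 1/(-96990/119) = 1016064 - 119/96990 = 98548047241/96990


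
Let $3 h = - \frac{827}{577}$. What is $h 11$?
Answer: $- \frac{9097}{1731} \approx -5.2553$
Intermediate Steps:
$h = - \frac{827}{1731}$ ($h = \frac{\left(-827\right) \frac{1}{577}}{3} = \frac{1}{3} \left(- \frac{827}{577}\right) = - \frac{827}{1731} \approx -0.47776$)
$h 11 = \left(- \frac{827}{1731}\right) 11 = - \frac{9097}{1731}$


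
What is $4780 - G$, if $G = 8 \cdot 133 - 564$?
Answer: $4280$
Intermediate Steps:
$G = 500$ ($G = 1064 - 564 = 500$)
$4780 - G = 4780 - 500 = 4280$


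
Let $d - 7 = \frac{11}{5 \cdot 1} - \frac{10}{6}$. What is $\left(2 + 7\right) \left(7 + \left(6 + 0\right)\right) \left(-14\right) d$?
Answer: $- \frac{61698}{5} \approx -12340.0$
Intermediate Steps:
$d = \frac{113}{15}$ ($d = 7 + \left(\frac{11}{5 \cdot 1} - \frac{10}{6}\right) = 7 + \left(\frac{11}{5} - \frac{5}{3}\right) = 7 + \frac{8}{15} = \frac{113}{15} \approx 7.5333$)
$\left(2 + 7\right) \left(7 + \left(6 + 0\right)\right) \left(-14\right) d = \left(2 + 7\right) \left(7 + \left(6 + 0\right)\right) \left(-14\right) \frac{113}{15} = 9 \left(7 + 6\right) \left(-14\right) \frac{113}{15} = 9 \cdot 13 \left(-14\right) \frac{113}{15} = 117 \left(-14\right) \frac{113}{15} = \left(-1638\right) \frac{113}{15} = - \frac{61698}{5}$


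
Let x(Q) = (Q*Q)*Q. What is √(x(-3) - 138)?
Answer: I*√165 ≈ 12.845*I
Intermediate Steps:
x(Q) = Q³ (x(Q) = Q²*Q = Q³)
√(x(-3) - 138) = √((-3)³ - 138) = √(-27 - 138) = √(-165) = I*√165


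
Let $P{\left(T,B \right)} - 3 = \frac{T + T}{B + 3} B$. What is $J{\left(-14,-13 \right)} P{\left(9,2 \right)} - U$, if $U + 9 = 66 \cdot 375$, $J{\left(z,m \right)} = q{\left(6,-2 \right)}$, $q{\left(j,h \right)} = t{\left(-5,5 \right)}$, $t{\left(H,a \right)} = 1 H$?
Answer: $-24792$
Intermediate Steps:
$t{\left(H,a \right)} = H$
$q{\left(j,h \right)} = -5$
$P{\left(T,B \right)} = 3 + \frac{2 B T}{3 + B}$ ($P{\left(T,B \right)} = 3 + \frac{T + T}{B + 3} B = 3 + \frac{2 T}{3 + B} B = 3 + \frac{2 B T}{3 + B}$)
$J{\left(z,m \right)} = -5$
$U = 24741$ ($U = -9 + 66 \cdot 375 = -9 + 24750 = 24741$)
$J{\left(-14,-13 \right)} P{\left(9,2 \right)} - U = - 5 \frac{9 + 3 \cdot 2 + 2 \cdot 2 \cdot 9}{3 + 2} - 24741 = - 5 \frac{9 + 6 + 36}{5} - 24741 = - 5 \cdot \frac{1}{5} \cdot 51 - 24741 = \left(-5\right) \frac{51}{5} - 24741 = -51 - 24741 = -24792$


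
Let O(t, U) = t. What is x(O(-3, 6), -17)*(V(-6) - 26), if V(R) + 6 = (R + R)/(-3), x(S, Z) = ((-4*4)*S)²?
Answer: -64512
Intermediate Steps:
x(S, Z) = 256*S² (x(S, Z) = (-16*S)² = 256*S²)
V(R) = -6 - 2*R/3 (V(R) = -6 + (R + R)/(-3) = -6 + (2*R)*(-⅓) = -6 - 2*R/3)
x(O(-3, 6), -17)*(V(-6) - 26) = (256*(-3)²)*((-6 - ⅔*(-6)) - 26) = (256*9)*((-6 + 4) - 26) = 2304*(-2 - 26) = 2304*(-28) = -64512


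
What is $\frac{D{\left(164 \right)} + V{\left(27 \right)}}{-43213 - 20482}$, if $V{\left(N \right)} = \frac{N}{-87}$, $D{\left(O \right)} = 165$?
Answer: $- \frac{4776}{1847155} \approx -0.0025856$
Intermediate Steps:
$V{\left(N \right)} = - \frac{N}{87}$ ($V{\left(N \right)} = N \left(- \frac{1}{87}\right) = - \frac{N}{87}$)
$\frac{D{\left(164 \right)} + V{\left(27 \right)}}{-43213 - 20482} = \frac{165 - \frac{9}{29}}{-43213 - 20482} = \frac{165 - \frac{9}{29}}{-63695} = \frac{4776}{29} \left(- \frac{1}{63695}\right) = - \frac{4776}{1847155}$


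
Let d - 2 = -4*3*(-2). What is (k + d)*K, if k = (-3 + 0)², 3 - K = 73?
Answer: -2450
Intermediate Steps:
K = -70 (K = 3 - 1*73 = 3 - 73 = -70)
d = 26 (d = 2 - 4*3*(-2) = 2 - 12*(-2) = 2 + 24 = 26)
k = 9 (k = (-3)² = 9)
(k + d)*K = (9 + 26)*(-70) = 35*(-70) = -2450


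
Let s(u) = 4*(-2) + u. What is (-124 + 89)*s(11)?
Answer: -105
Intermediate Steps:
s(u) = -8 + u
(-124 + 89)*s(11) = (-124 + 89)*(-8 + 11) = -35*3 = -105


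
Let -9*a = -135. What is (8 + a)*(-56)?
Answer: -1288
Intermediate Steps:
a = 15 (a = -⅑*(-135) = 15)
(8 + a)*(-56) = (8 + 15)*(-56) = 23*(-56) = -1288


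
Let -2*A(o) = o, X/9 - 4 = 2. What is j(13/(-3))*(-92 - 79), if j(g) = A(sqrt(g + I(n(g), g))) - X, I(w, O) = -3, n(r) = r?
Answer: 9234 + 57*I*sqrt(66)/2 ≈ 9234.0 + 231.54*I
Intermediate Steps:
X = 54 (X = 36 + 9*2 = 36 + 18 = 54)
A(o) = -o/2
j(g) = -54 - sqrt(-3 + g)/2 (j(g) = -sqrt(g - 3)/2 - 1*54 = -sqrt(-3 + g)/2 - 54 = -54 - sqrt(-3 + g)/2)
j(13/(-3))*(-92 - 79) = (-54 - sqrt(-3 + 13/(-3))/2)*(-92 - 79) = (-54 - sqrt(-3 + 13*(-1/3))/2)*(-171) = (-54 - sqrt(-3 - 13/3)/2)*(-171) = (-54 - I*sqrt(66)/6)*(-171) = 9234 + 57*I*sqrt(66)/2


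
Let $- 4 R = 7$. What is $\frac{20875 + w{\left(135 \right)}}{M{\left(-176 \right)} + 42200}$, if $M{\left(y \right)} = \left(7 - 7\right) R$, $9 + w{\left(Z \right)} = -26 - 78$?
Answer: $\frac{10381}{21100} \approx 0.49199$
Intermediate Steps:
$w{\left(Z \right)} = -113$ ($w{\left(Z \right)} = -9 - 104 = -113$)
$R = - \frac{7}{4}$ ($R = \left(- \frac{1}{4}\right) 7 = - \frac{7}{4} \approx -1.75$)
$M{\left(y \right)} = 0$ ($M{\left(y \right)} = \left(7 - 7\right) \left(- \frac{7}{4}\right) = 0 \left(- \frac{7}{4}\right) = 0$)
$\frac{20875 + w{\left(135 \right)}}{M{\left(-176 \right)} + 42200} = \frac{20875 - 113}{0 + 42200} = \frac{20762}{42200} = 20762 \cdot \frac{1}{42200} = \frac{10381}{21100}$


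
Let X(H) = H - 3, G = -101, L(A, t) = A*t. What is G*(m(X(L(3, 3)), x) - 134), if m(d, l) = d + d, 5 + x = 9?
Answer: 12322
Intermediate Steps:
X(H) = -3 + H
x = 4 (x = -5 + 9 = 4)
m(d, l) = 2*d
G*(m(X(L(3, 3)), x) - 134) = -101*(2*(-3 + 3*3) - 134) = -101*(2*(-3 + 9) - 134) = -101*(2*6 - 134) = -101*(12 - 134) = -101*(-122) = 12322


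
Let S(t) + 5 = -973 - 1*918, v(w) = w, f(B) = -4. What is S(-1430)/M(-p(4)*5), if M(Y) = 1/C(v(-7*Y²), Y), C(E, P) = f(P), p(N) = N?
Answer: 7584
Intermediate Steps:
C(E, P) = -4
M(Y) = -¼ (M(Y) = 1/(-4) = -¼)
S(t) = -1896 (S(t) = -5 + (-973 - 1*918) = -5 + (-973 - 918) = -5 - 1891 = -1896)
S(-1430)/M(-p(4)*5) = -1896/(-¼) = -1896*(-4) = 7584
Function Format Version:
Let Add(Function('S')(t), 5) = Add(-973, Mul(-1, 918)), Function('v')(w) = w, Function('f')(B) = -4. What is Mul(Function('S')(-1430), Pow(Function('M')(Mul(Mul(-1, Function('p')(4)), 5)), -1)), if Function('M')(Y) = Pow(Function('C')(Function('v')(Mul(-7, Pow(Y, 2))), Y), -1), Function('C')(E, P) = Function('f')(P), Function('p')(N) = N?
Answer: 7584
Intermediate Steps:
Function('C')(E, P) = -4
Function('M')(Y) = Rational(-1, 4) (Function('M')(Y) = Pow(-4, -1) = Rational(-1, 4))
Function('S')(t) = -1896 (Function('S')(t) = Add(-5, Add(-973, Mul(-1, 918))) = Add(-5, Add(-973, -918)) = Add(-5, -1891) = -1896)
Mul(Function('S')(-1430), Pow(Function('M')(Mul(Mul(-1, Function('p')(4)), 5)), -1)) = Mul(-1896, Pow(Rational(-1, 4), -1)) = Mul(-1896, -4) = 7584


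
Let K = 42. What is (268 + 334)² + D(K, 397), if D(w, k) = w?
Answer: 362446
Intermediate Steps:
(268 + 334)² + D(K, 397) = (268 + 334)² + 42 = 602² + 42 = 362404 + 42 = 362446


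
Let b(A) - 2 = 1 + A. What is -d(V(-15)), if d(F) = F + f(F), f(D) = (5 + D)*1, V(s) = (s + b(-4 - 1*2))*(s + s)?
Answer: -1085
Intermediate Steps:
b(A) = 3 + A (b(A) = 2 + (1 + A) = 3 + A)
V(s) = 2*s*(-3 + s) (V(s) = (s + (3 + (-4 - 1*2)))*(s + s) = (s + (3 + (-4 - 2)))*(2*s) = (s + (3 - 6))*(2*s) = (s - 3)*(2*s) = (-3 + s)*(2*s) = 2*s*(-3 + s))
f(D) = 5 + D
d(F) = 5 + 2*F (d(F) = F + (5 + F) = 5 + 2*F)
-d(V(-15)) = -(5 + 2*(2*(-15)*(-3 - 15))) = -(5 + 2*(2*(-15)*(-18))) = -(5 + 2*540) = -(5 + 1080) = -1*1085 = -1085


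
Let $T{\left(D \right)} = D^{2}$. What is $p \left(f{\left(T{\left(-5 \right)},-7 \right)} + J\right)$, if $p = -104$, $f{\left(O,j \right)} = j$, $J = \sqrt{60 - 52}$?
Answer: $728 - 208 \sqrt{2} \approx 433.84$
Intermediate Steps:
$J = 2 \sqrt{2}$ ($J = \sqrt{8} = 2 \sqrt{2} \approx 2.8284$)
$p \left(f{\left(T{\left(-5 \right)},-7 \right)} + J\right) = - 104 \left(-7 + 2 \sqrt{2}\right) = 728 - 208 \sqrt{2}$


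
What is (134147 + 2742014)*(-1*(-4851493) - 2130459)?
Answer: 7826131870474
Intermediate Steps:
(134147 + 2742014)*(-1*(-4851493) - 2130459) = 2876161*(4851493 - 2130459) = 2876161*2721034 = 7826131870474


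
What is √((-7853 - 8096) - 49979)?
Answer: 2*I*√16482 ≈ 256.76*I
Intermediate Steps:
√((-7853 - 8096) - 49979) = √(-15949 - 49979) = √(-65928) = 2*I*√16482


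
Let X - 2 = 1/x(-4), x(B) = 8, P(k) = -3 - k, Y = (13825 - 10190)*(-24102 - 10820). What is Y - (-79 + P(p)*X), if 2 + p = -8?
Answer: -1015531247/8 ≈ -1.2694e+8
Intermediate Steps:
p = -10 (p = -2 - 8 = -10)
Y = -126941470 (Y = 3635*(-34922) = -126941470)
X = 17/8 (X = 2 + 1/8 = 17/8 ≈ 2.1250)
Y - (-79 + P(p)*X) = -126941470 - (-79 + (-3 - 1*(-10))*(17/8)) = -126941470 - (-79 + (-3 + 10)*(17/8)) = -126941470 - (-79 + 7*(17/8)) = -126941470 - (-79 + 119/8) = -126941470 - 1*(-513/8) = -126941470 + 513/8 = -1015531247/8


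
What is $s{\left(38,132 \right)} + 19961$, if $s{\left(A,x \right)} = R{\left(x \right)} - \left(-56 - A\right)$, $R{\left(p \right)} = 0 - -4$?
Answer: $20059$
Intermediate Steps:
$R{\left(p \right)} = 4$ ($R{\left(p \right)} = 0 + 4 = 4$)
$s{\left(A,x \right)} = 60 + A$ ($s{\left(A,x \right)} = 4 - \left(-56 - A\right) = 4 + \left(56 + A\right) = 60 + A$)
$s{\left(38,132 \right)} + 19961 = \left(60 + 38\right) + 19961 = 98 + 19961 = 20059$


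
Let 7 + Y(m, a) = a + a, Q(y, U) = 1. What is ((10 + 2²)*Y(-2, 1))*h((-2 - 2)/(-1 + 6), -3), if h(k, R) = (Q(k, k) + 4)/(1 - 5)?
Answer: 175/2 ≈ 87.500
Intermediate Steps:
Y(m, a) = -7 + 2*a (Y(m, a) = -7 + (a + a) = -7 + 2*a)
h(k, R) = -5/4 (h(k, R) = (1 + 4)/(1 - 5) = 5/(-4) = 5*(-¼) = -5/4)
((10 + 2²)*Y(-2, 1))*h((-2 - 2)/(-1 + 6), -3) = ((10 + 2²)*(-7 + 2*1))*(-5/4) = ((10 + 4)*(-7 + 2))*(-5/4) = (14*(-5))*(-5/4) = -70*(-5/4) = 175/2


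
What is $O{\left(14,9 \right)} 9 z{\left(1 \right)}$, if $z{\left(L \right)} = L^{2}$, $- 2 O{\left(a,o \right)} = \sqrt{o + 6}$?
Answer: $- \frac{9 \sqrt{15}}{2} \approx -17.428$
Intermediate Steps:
$O{\left(a,o \right)} = - \frac{\sqrt{6 + o}}{2}$ ($O{\left(a,o \right)} = - \frac{\sqrt{o + 6}}{2} = - \frac{\sqrt{6 + o}}{2}$)
$O{\left(14,9 \right)} 9 z{\left(1 \right)} = - \frac{\sqrt{6 + 9}}{2} \cdot 9 \cdot 1^{2} = - \frac{\sqrt{15}}{2} \cdot 9 \cdot 1 = - \frac{9 \sqrt{15}}{2} \cdot 1 = - \frac{9 \sqrt{15}}{2}$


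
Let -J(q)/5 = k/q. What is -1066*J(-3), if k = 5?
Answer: -26650/3 ≈ -8883.3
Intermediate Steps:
J(q) = -25/q
-1066*J(-3) = -(-26650)/(-3) = -(-26650)*(-1)/3 = -1066*25/3 = -26650/3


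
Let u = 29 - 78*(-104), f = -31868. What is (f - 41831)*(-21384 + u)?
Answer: 975995857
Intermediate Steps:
u = 8141 (u = 29 + 8112 = 8141)
(f - 41831)*(-21384 + u) = (-31868 - 41831)*(-21384 + 8141) = -73699*(-13243) = 975995857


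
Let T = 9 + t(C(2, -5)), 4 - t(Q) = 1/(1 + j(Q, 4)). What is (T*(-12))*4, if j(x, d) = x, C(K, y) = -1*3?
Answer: -648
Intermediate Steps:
C(K, y) = -3
t(Q) = 4 - 1/(1 + Q)
T = 27/2 (T = 9 + (3 + 4*(-3))/(1 - 3) = 9 + (3 - 12)/(-2) = 9 - ½*(-9) = 9 + 9/2 = 27/2 ≈ 13.500)
(T*(-12))*4 = ((27/2)*(-12))*4 = -162*4 = -648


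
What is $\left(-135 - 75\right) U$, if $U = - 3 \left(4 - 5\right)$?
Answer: $-630$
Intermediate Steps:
$U = 3$ ($U = \left(-3\right) \left(-1\right) = 3$)
$\left(-135 - 75\right) U = \left(-135 - 75\right) 3 = \left(-210\right) 3 = -630$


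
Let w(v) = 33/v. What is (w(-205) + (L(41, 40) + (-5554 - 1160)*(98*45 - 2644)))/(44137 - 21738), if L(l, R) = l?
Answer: -2430661048/4591795 ≈ -529.35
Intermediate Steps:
(w(-205) + (L(41, 40) + (-5554 - 1160)*(98*45 - 2644)))/(44137 - 21738) = (33/(-205) + (41 + (-5554 - 1160)*(98*45 - 2644)))/(44137 - 21738) = (33*(-1/205) + (41 - 6714*(4410 - 2644)))/22399 = (-33/205 + (41 - 6714*1766))*(1/22399) = (-33/205 + (41 - 11856924))*(1/22399) = (-33/205 - 11856883)*(1/22399) = -2430661048/205*1/22399 = -2430661048/4591795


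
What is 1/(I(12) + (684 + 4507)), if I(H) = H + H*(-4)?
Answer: 1/5155 ≈ 0.00019399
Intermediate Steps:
I(H) = -3*H (I(H) = H - 4*H = -3*H)
1/(I(12) + (684 + 4507)) = 1/(-3*12 + (684 + 4507)) = 1/(-36 + 5191) = 1/5155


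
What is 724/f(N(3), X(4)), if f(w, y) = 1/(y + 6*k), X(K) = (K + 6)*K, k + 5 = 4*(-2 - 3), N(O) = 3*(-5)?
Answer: -79640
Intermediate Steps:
N(O) = -15
k = -25 (k = -5 + 4*(-2 - 3) = -5 + 4*(-5) = -5 - 20 = -25)
X(K) = K*(6 + K) (X(K) = (6 + K)*K = K*(6 + K))
f(w, y) = 1/(-150 + y) (f(w, y) = 1/(y + 6*(-25)) = 1/(y - 150) = 1/(-150 + y))
724/f(N(3), X(4)) = 724/(1/(-150 + 4*(6 + 4))) = 724/(1/(-150 + 4*10)) = 724/(1/(-150 + 40)) = 724/(1/(-110)) = 724/(-1/110) = 724*(-110) = -79640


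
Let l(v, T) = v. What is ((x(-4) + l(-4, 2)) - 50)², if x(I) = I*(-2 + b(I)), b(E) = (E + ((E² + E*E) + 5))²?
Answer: 19377604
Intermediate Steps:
b(E) = (5 + E + 2*E²)² (b(E) = (E + ((E² + E²) + 5))² = (E + (2*E² + 5))² = (E + (5 + 2*E²))² = (5 + E + 2*E²)²)
x(I) = I*(-2 + (5 + I + 2*I²)²)
((x(-4) + l(-4, 2)) - 50)² = ((-4*(-2 + (5 - 4 + 2*(-4)²)²) - 4) - 50)² = ((-4*(-2 + (5 - 4 + 2*16)²) - 4) - 50)² = ((-4*(-2 + (5 - 4 + 32)²) - 4) - 50)² = ((-4*(-2 + 33²) - 4) - 50)² = ((-4*(-2 + 1089) - 4) - 50)² = ((-4*1087 - 4) - 50)² = ((-4348 - 4) - 50)² = (-4352 - 50)² = (-4402)² = 19377604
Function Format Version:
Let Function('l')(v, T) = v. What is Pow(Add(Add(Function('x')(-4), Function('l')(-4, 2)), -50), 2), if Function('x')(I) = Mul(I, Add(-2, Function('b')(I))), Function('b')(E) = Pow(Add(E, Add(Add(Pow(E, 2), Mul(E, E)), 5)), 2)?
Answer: 19377604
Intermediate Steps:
Function('b')(E) = Pow(Add(5, E, Mul(2, Pow(E, 2))), 2) (Function('b')(E) = Pow(Add(E, Add(Add(Pow(E, 2), Pow(E, 2)), 5)), 2) = Pow(Add(E, Add(Mul(2, Pow(E, 2)), 5)), 2) = Pow(Add(E, Add(5, Mul(2, Pow(E, 2)))), 2) = Pow(Add(5, E, Mul(2, Pow(E, 2))), 2))
Function('x')(I) = Mul(I, Add(-2, Pow(Add(5, I, Mul(2, Pow(I, 2))), 2)))
Pow(Add(Add(Function('x')(-4), Function('l')(-4, 2)), -50), 2) = Pow(Add(Add(Mul(-4, Add(-2, Pow(Add(5, -4, Mul(2, Pow(-4, 2))), 2))), -4), -50), 2) = Pow(Add(Add(Mul(-4, Add(-2, Pow(Add(5, -4, Mul(2, 16)), 2))), -4), -50), 2) = Pow(Add(Add(Mul(-4, Add(-2, Pow(Add(5, -4, 32), 2))), -4), -50), 2) = Pow(Add(Add(Mul(-4, Add(-2, Pow(33, 2))), -4), -50), 2) = Pow(Add(Add(Mul(-4, Add(-2, 1089)), -4), -50), 2) = Pow(Add(Add(Mul(-4, 1087), -4), -50), 2) = Pow(Add(Add(-4348, -4), -50), 2) = Pow(Add(-4352, -50), 2) = Pow(-4402, 2) = 19377604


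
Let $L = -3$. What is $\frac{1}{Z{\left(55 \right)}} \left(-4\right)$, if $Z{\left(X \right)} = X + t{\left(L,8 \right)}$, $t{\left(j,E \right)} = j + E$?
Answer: $- \frac{1}{15} \approx -0.066667$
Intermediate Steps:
$t{\left(j,E \right)} = E + j$
$Z{\left(X \right)} = 5 + X$ ($Z{\left(X \right)} = X + \left(8 - 3\right) = X + 5 = 5 + X$)
$\frac{1}{Z{\left(55 \right)}} \left(-4\right) = \frac{1}{5 + 55} \left(-4\right) = \frac{1}{60} \left(-4\right) = - \frac{1}{15}$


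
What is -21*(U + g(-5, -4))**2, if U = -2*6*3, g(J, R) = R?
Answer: -33600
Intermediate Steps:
U = -36 (U = -12*3 = -36)
-21*(U + g(-5, -4))**2 = -21*(-36 - 4)**2 = -21*(-40)**2 = -21*1600 = -33600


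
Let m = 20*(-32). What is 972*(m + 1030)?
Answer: 379080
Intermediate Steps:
m = -640
972*(m + 1030) = 972*(-640 + 1030) = 972*390 = 379080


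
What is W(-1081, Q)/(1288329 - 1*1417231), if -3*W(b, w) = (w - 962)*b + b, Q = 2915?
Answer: -1056137/193353 ≈ -5.4622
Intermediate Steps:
W(b, w) = -b/3 - b*(-962 + w)/3 (W(b, w) = -((w - 962)*b + b)/3 = -((-962 + w)*b + b)/3 = -(b*(-962 + w) + b)/3 = -(b + b*(-962 + w))/3 = -b/3 - b*(-962 + w)/3)
W(-1081, Q)/(1288329 - 1*1417231) = ((⅓)*(-1081)*(961 - 1*2915))/(1288329 - 1*1417231) = ((⅓)*(-1081)*(961 - 2915))/(1288329 - 1417231) = ((⅓)*(-1081)*(-1954))/(-128902) = (2112274/3)*(-1/128902) = -1056137/193353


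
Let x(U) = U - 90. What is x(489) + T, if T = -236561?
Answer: -236162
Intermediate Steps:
x(U) = -90 + U
x(489) + T = (-90 + 489) - 236561 = 399 - 236561 = -236162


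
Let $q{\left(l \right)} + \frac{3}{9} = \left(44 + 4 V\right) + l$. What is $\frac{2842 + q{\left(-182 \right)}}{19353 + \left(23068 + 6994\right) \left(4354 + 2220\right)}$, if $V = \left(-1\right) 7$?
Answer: $\frac{8027}{592940823} \approx 1.3538 \cdot 10^{-5}$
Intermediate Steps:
$V = -7$
$q{\left(l \right)} = \frac{47}{3} + l$ ($q{\left(l \right)} = - \frac{1}{3} + \left(\left(44 + 4 \left(-7\right)\right) + l\right) = - \frac{1}{3} + \left(\left(44 - 28\right) + l\right) = - \frac{1}{3} + \left(16 + l\right) = \frac{47}{3} + l$)
$\frac{2842 + q{\left(-182 \right)}}{19353 + \left(23068 + 6994\right) \left(4354 + 2220\right)} = \frac{2842 + \left(\frac{47}{3} - 182\right)}{19353 + \left(23068 + 6994\right) \left(4354 + 2220\right)} = \frac{2842 - \frac{499}{3}}{19353 + 30062 \cdot 6574} = \frac{8027}{3 \left(19353 + 197627588\right)} = \frac{8027}{3 \cdot 197646941} = \frac{8027}{3} \cdot \frac{1}{197646941} = \frac{8027}{592940823}$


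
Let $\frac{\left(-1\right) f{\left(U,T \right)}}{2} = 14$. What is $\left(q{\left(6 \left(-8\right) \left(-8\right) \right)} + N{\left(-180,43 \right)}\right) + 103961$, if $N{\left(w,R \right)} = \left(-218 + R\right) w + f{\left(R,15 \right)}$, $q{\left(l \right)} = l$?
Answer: $135817$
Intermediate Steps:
$f{\left(U,T \right)} = -28$ ($f{\left(U,T \right)} = \left(-2\right) 14 = -28$)
$N{\left(w,R \right)} = -28 + w \left(-218 + R\right)$ ($N{\left(w,R \right)} = \left(-218 + R\right) w - 28 = w \left(-218 + R\right) - 28 = -28 + w \left(-218 + R\right)$)
$\left(q{\left(6 \left(-8\right) \left(-8\right) \right)} + N{\left(-180,43 \right)}\right) + 103961 = \left(6 \left(-8\right) \left(-8\right) - -31472\right) + 103961 = \left(\left(-48\right) \left(-8\right) - -31472\right) + 103961 = \left(384 + 31472\right) + 103961 = 31856 + 103961 = 135817$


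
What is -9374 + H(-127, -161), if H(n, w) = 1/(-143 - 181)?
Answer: -3037177/324 ≈ -9374.0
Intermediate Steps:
H(n, w) = -1/324 (H(n, w) = 1/(-324) = -1/324)
-9374 + H(-127, -161) = -9374 - 1/324 = -3037177/324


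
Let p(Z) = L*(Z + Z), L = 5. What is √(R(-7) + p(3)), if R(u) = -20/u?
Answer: √1610/7 ≈ 5.7321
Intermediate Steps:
p(Z) = 10*Z (p(Z) = 5*(Z + Z) = 5*(2*Z) = 10*Z)
√(R(-7) + p(3)) = √(-20/(-7) + 10*3) = √(-20*(-⅐) + 30) = √(20/7 + 30) = √(230/7) = √1610/7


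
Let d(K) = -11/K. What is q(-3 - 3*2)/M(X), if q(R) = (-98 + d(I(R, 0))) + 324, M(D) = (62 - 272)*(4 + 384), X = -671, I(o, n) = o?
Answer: -409/146664 ≈ -0.0027887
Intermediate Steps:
M(D) = -81480 (M(D) = -210*388 = -81480)
q(R) = 226 - 11/R (q(R) = (-98 - 11/R) + 324 = 226 - 11/R)
q(-3 - 3*2)/M(X) = (226 - 11/(-3 - 3*2))/(-81480) = (226 - 11/(-3 - 6))*(-1/81480) = (226 - 11/(-9))*(-1/81480) = (226 - 11*(-⅑))*(-1/81480) = (226 + 11/9)*(-1/81480) = (2045/9)*(-1/81480) = -409/146664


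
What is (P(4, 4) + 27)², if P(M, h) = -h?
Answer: 529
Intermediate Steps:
(P(4, 4) + 27)² = (-1*4 + 27)² = (-4 + 27)² = 23² = 529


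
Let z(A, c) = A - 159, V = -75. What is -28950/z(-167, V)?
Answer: 14475/163 ≈ 88.804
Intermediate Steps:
z(A, c) = -159 + A
-28950/z(-167, V) = -28950/(-159 - 167) = -28950/(-326) = -28950*(-1/326) = 14475/163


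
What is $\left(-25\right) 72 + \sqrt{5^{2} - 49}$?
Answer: $-1800 + 2 i \sqrt{6} \approx -1800.0 + 4.899 i$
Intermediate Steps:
$\left(-25\right) 72 + \sqrt{5^{2} - 49} = -1800 + \sqrt{25 - 49} = -1800 + \sqrt{-24} = -1800 + 2 i \sqrt{6}$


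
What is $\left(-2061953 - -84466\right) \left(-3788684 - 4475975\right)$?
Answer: $16343255731933$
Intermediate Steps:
$\left(-2061953 - -84466\right) \left(-3788684 - 4475975\right) = \left(-2061953 + 84466\right) \left(-8264659\right) = \left(-1977487\right) \left(-8264659\right) = 16343255731933$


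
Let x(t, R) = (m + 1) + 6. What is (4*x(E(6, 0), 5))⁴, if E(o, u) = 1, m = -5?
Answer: 4096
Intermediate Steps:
x(t, R) = 2 (x(t, R) = (-5 + 1) + 6 = -4 + 6 = 2)
(4*x(E(6, 0), 5))⁴ = (4*2)⁴ = 8⁴ = 4096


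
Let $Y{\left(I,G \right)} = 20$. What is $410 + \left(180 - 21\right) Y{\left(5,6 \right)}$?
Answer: $3590$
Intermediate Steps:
$410 + \left(180 - 21\right) Y{\left(5,6 \right)} = 410 + \left(180 - 21\right) 20 = 410 + 159 \cdot 20 = 410 + 3180 = 3590$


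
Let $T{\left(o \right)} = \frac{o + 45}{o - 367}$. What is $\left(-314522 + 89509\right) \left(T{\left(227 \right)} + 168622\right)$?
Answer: $- \frac{1327959672126}{35} \approx -3.7942 \cdot 10^{10}$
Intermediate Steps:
$T{\left(o \right)} = \frac{45 + o}{-367 + o}$
$\left(-314522 + 89509\right) \left(T{\left(227 \right)} + 168622\right) = \left(-314522 + 89509\right) \left(\frac{45 + 227}{-367 + 227} + 168622\right) = - 225013 \left(\frac{1}{-140} \cdot 272 + 168622\right) = - 225013 \left(\left(- \frac{1}{140}\right) 272 + 168622\right) = - 225013 \left(- \frac{68}{35} + 168622\right) = \left(-225013\right) \frac{5901702}{35} = - \frac{1327959672126}{35}$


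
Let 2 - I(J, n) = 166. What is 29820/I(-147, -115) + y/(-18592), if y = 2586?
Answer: -69354693/381136 ≈ -181.97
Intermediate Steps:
I(J, n) = -164 (I(J, n) = 2 - 1*166 = 2 - 166 = -164)
29820/I(-147, -115) + y/(-18592) = 29820/(-164) + 2586/(-18592) = 29820*(-1/164) + 2586*(-1/18592) = -7455/41 - 1293/9296 = -69354693/381136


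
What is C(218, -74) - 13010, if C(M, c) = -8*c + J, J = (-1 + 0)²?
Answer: -12417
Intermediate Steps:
J = 1 (J = (-1)² = 1)
C(M, c) = 1 - 8*c (C(M, c) = -8*c + 1 = 1 - 8*c)
C(218, -74) - 13010 = (1 - 8*(-74)) - 13010 = (1 + 592) - 13010 = 593 - 13010 = -12417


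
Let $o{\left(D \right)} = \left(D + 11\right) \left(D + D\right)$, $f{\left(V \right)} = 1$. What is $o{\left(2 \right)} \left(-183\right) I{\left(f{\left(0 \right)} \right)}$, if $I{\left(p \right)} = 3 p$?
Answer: $-28548$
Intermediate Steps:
$o{\left(D \right)} = 2 D \left(11 + D\right)$ ($o{\left(D \right)} = \left(11 + D\right) 2 D = 2 D \left(11 + D\right)$)
$o{\left(2 \right)} \left(-183\right) I{\left(f{\left(0 \right)} \right)} = 2 \cdot 2 \left(11 + 2\right) \left(-183\right) 3 \cdot 1 = 2 \cdot 2 \cdot 13 \left(-183\right) 3 = 52 \left(-183\right) 3 = \left(-9516\right) 3 = -28548$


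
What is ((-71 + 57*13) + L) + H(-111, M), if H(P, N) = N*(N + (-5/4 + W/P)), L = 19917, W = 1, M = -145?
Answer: 18556783/444 ≈ 41795.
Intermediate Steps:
H(P, N) = N*(-5/4 + N + 1/P) (H(P, N) = N*(N + (-5/4 + 1/P)) = N*(-5/4 + N + 1/P))
((-71 + 57*13) + L) + H(-111, M) = ((-71 + 57*13) + 19917) + ((-145)² - 5/4*(-145) - 145/(-111)) = ((-71 + 741) + 19917) + (21025 + 725/4 - 145*(-1/111)) = (670 + 19917) + (21025 + 725/4 + 145/111) = 20587 + 9416155/444 = 18556783/444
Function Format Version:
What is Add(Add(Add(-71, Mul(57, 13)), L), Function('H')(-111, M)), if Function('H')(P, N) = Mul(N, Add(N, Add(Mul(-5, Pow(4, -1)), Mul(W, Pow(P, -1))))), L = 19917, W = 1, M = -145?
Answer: Rational(18556783, 444) ≈ 41795.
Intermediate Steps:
Function('H')(P, N) = Mul(N, Add(Rational(-5, 4), N, Pow(P, -1))) (Function('H')(P, N) = Mul(N, Add(N, Add(Mul(-5, Pow(4, -1)), Mul(1, Pow(P, -1))))) = Mul(N, Add(N, Add(Mul(-5, Rational(1, 4)), Pow(P, -1)))) = Mul(N, Add(N, Add(Rational(-5, 4), Pow(P, -1)))) = Mul(N, Add(Rational(-5, 4), N, Pow(P, -1))))
Add(Add(Add(-71, Mul(57, 13)), L), Function('H')(-111, M)) = Add(Add(Add(-71, Mul(57, 13)), 19917), Add(Pow(-145, 2), Mul(Rational(-5, 4), -145), Mul(-145, Pow(-111, -1)))) = Add(Add(Add(-71, 741), 19917), Add(21025, Rational(725, 4), Mul(-145, Rational(-1, 111)))) = Add(Add(670, 19917), Add(21025, Rational(725, 4), Rational(145, 111))) = Add(20587, Rational(9416155, 444)) = Rational(18556783, 444)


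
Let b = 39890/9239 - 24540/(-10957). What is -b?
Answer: -663799790/101231723 ≈ -6.5572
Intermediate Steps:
b = 663799790/101231723 (b = 39890*(1/9239) - 24540*(-1/10957) = 39890/9239 + 24540/10957 = 663799790/101231723 ≈ 6.5572)
-b = -1*663799790/101231723 = -663799790/101231723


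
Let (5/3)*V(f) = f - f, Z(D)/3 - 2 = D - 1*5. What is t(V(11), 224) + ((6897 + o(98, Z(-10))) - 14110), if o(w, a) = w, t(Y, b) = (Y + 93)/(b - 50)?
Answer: -412639/58 ≈ -7114.5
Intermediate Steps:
Z(D) = -9 + 3*D (Z(D) = 6 + 3*(D - 1*5) = 6 + 3*(D - 5) = 6 + 3*(-5 + D) = 6 + (-15 + 3*D) = -9 + 3*D)
V(f) = 0 (V(f) = 3*(f - f)/5 = (⅗)*0 = 0)
t(Y, b) = (93 + Y)/(-50 + b)
t(V(11), 224) + ((6897 + o(98, Z(-10))) - 14110) = (93 + 0)/(-50 + 224) + ((6897 + 98) - 14110) = 93/174 + (6995 - 14110) = (1/174)*93 - 7115 = 31/58 - 7115 = -412639/58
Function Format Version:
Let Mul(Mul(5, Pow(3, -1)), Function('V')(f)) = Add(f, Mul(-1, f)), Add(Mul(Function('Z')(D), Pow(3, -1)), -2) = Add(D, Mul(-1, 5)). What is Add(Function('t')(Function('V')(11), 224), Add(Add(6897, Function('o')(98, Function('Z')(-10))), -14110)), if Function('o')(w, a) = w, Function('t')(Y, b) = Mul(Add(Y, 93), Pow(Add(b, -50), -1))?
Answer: Rational(-412639, 58) ≈ -7114.5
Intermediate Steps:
Function('Z')(D) = Add(-9, Mul(3, D)) (Function('Z')(D) = Add(6, Mul(3, Add(D, Mul(-1, 5)))) = Add(6, Mul(3, Add(D, -5))) = Add(6, Mul(3, Add(-5, D))) = Add(6, Add(-15, Mul(3, D))) = Add(-9, Mul(3, D)))
Function('V')(f) = 0 (Function('V')(f) = Mul(Rational(3, 5), Add(f, Mul(-1, f))) = Mul(Rational(3, 5), 0) = 0)
Function('t')(Y, b) = Mul(Pow(Add(-50, b), -1), Add(93, Y)) (Function('t')(Y, b) = Mul(Add(93, Y), Pow(Add(-50, b), -1)) = Mul(Pow(Add(-50, b), -1), Add(93, Y)))
Add(Function('t')(Function('V')(11), 224), Add(Add(6897, Function('o')(98, Function('Z')(-10))), -14110)) = Add(Mul(Pow(Add(-50, 224), -1), Add(93, 0)), Add(Add(6897, 98), -14110)) = Add(Mul(Pow(174, -1), 93), Add(6995, -14110)) = Add(Mul(Rational(1, 174), 93), -7115) = Add(Rational(31, 58), -7115) = Rational(-412639, 58)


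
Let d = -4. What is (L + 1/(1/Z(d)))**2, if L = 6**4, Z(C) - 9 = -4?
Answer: 1692601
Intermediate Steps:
Z(C) = 5 (Z(C) = 9 - 4 = 5)
L = 1296
(L + 1/(1/Z(d)))**2 = (1296 + 1/(1/5))**2 = (1296 + 5)**2 = 1301**2 = 1692601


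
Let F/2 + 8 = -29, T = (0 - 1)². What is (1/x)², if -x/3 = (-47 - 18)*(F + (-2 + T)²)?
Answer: 1/202635225 ≈ 4.9350e-9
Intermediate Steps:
T = 1 (T = (-1)² = 1)
F = -74 (F = -16 + 2*(-29) = -16 - 58 = -74)
x = -14235 (x = -3*(-47 - 18)*(-74 + (-2 + 1)²) = -(-195)*(-74 + (-1)²) = -(-195)*(-74 + 1) = -(-195)*(-73) = -3*4745 = -14235)
(1/x)² = (1/(-14235))² = (-1/14235)² = 1/202635225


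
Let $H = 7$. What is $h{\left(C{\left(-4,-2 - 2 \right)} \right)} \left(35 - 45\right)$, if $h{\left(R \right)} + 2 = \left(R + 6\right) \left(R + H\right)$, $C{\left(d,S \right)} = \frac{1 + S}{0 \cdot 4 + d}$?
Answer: $- \frac{4025}{8} \approx -503.13$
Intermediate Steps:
$C{\left(d,S \right)} = \frac{1 + S}{d}$ ($C{\left(d,S \right)} = \frac{1 + S}{0 + d} = \frac{1 + S}{d}$)
$h{\left(R \right)} = -2 + \left(6 + R\right) \left(7 + R\right)$ ($h{\left(R \right)} = -2 + \left(R + 6\right) \left(R + 7\right) = -2 + \left(6 + R\right) \left(7 + R\right)$)
$h{\left(C{\left(-4,-2 - 2 \right)} \right)} \left(35 - 45\right) = \left(40 + \left(\frac{1 - 4}{-4}\right)^{2} + 13 \frac{1 - 4}{-4}\right) \left(35 - 45\right) = \left(40 + \left(- \frac{1 - 4}{4}\right)^{2} + 13 \left(- \frac{1 - 4}{4}\right)\right) \left(-10\right) = \left(40 + \left(\left(- \frac{1}{4}\right) \left(-3\right)\right)^{2} + 13 \left(\left(- \frac{1}{4}\right) \left(-3\right)\right)\right) \left(-10\right) = \left(40 + \left(\frac{3}{4}\right)^{2} + 13 \cdot \frac{3}{4}\right) \left(-10\right) = \left(40 + \frac{9}{16} + \frac{39}{4}\right) \left(-10\right) = \frac{805}{16} \left(-10\right) = - \frac{4025}{8}$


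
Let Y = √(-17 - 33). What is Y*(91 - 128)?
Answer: -185*I*√2 ≈ -261.63*I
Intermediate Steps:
Y = 5*I*√2 (Y = √(-50) = 5*I*√2 ≈ 7.0711*I)
Y*(91 - 128) = (5*I*√2)*(91 - 128) = (5*I*√2)*(-37) = -185*I*√2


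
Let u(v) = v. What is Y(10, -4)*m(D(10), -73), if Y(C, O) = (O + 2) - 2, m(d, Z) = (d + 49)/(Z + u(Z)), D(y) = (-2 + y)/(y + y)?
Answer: 494/365 ≈ 1.3534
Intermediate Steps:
D(y) = (-2 + y)/(2*y) (D(y) = (-2 + y)/((2*y)) = (-2 + y)*(1/(2*y)) = (-2 + y)/(2*y))
m(d, Z) = (49 + d)/(2*Z) (m(d, Z) = (d + 49)/(Z + Z) = (49 + d)/((2*Z)) = (49 + d)*(1/(2*Z)) = (49 + d)/(2*Z))
Y(C, O) = O (Y(C, O) = (2 + O) - 2 = O)
Y(10, -4)*m(D(10), -73) = -2*(49 + (1/2)*(-2 + 10)/10)/(-73) = -2*(-1)*(49 + (1/2)*(1/10)*8)/73 = -2*(-1)*(49 + 2/5)/73 = -2*(-1)*247/(73*5) = -4*(-247/730) = 494/365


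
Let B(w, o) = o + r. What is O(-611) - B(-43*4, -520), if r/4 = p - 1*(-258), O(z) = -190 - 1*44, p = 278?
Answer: -1858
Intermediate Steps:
O(z) = -234 (O(z) = -190 - 44 = -234)
r = 2144 (r = 4*(278 - 1*(-258)) = 4*(278 + 258) = 4*536 = 2144)
B(w, o) = 2144 + o (B(w, o) = o + 2144 = 2144 + o)
O(-611) - B(-43*4, -520) = -234 - (2144 - 520) = -234 - 1*1624 = -234 - 1624 = -1858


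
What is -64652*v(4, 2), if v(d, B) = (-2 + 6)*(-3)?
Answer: 775824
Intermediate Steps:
v(d, B) = -12 (v(d, B) = 4*(-3) = -12)
-64652*v(4, 2) = -64652*(-12) = 775824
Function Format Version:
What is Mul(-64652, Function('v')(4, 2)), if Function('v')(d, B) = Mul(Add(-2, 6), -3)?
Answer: 775824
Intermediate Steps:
Function('v')(d, B) = -12 (Function('v')(d, B) = Mul(4, -3) = -12)
Mul(-64652, Function('v')(4, 2)) = Mul(-64652, -12) = 775824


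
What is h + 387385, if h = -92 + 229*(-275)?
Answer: 324318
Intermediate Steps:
h = -63067 (h = -92 - 62975 = -63067)
h + 387385 = -63067 + 387385 = 324318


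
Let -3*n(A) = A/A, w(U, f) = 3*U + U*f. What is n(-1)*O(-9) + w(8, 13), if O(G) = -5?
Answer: 389/3 ≈ 129.67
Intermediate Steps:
n(A) = -⅓ (n(A) = -A/(3*A) = -⅓*1 = -⅓)
n(-1)*O(-9) + w(8, 13) = -⅓*(-5) + 8*(3 + 13) = 5/3 + 8*16 = 5/3 + 128 = 389/3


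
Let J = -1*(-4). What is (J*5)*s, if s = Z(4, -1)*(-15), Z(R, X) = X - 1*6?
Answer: 2100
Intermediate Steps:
J = 4
Z(R, X) = -6 + X (Z(R, X) = X - 6 = -6 + X)
s = 105 (s = (-6 - 1)*(-15) = -7*(-15) = 105)
(J*5)*s = (4*5)*105 = 20*105 = 2100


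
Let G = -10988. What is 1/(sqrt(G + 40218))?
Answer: sqrt(29230)/29230 ≈ 0.0058491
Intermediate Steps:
1/(sqrt(G + 40218)) = 1/(sqrt(-10988 + 40218)) = 1/(sqrt(29230)) = sqrt(29230)/29230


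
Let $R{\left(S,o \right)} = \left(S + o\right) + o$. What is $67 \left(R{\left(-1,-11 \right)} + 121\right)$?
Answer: $6566$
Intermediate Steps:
$R{\left(S,o \right)} = S + 2 o$
$67 \left(R{\left(-1,-11 \right)} + 121\right) = 67 \left(\left(-1 + 2 \left(-11\right)\right) + 121\right) = 67 \left(\left(-1 - 22\right) + 121\right) = 67 \left(-23 + 121\right) = 67 \cdot 98 = 6566$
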